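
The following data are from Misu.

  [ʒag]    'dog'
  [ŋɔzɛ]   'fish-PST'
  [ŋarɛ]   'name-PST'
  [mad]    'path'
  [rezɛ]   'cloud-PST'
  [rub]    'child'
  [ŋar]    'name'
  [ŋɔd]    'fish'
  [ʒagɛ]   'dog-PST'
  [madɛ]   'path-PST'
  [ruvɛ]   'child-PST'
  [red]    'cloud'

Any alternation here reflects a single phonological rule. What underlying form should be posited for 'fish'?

In [ŋɔzɛ] and [ŋɔd] the final segment of 'fish' alternates: [z] ~ [d].
Compare 'path', with invariant [d] in [madɛ] and [mad]: an analysis with underlying /d/ and a rule producing [z] before the PST suffix would wrongly predict alternation here too.
Therefore /z/ is basic and [d] is derived by word-final hardening (voiced fricatives become stops word-finally).

/ŋɔz/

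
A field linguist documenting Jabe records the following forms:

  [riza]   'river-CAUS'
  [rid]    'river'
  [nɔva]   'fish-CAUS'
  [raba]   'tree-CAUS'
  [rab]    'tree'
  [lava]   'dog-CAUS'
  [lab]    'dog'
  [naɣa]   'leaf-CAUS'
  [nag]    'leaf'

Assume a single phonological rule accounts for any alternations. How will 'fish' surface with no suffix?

The stem for 'dog' ends in [v] in [lava] but [b] in [lab].
Compare 'tree', with invariant [b] in [raba] and [rab]: an analysis with underlying /b/ and a rule producing [v] before the CAUS suffix would wrongly predict alternation here too.
The alternation reflects word-final hardening: voiced fricatives become stops word-finally. /v/ is underlying.
From [nɔva] the stem 'fish' is /nɔv/; word-finally this yields [nɔb].

[nɔb]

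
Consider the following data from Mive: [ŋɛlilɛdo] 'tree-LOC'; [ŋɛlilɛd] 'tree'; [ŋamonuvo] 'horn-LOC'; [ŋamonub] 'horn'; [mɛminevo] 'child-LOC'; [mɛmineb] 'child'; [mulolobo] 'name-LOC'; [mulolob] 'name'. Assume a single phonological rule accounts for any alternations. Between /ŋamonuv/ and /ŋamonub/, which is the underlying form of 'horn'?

In [ŋamonuvo] and [ŋamonub] the final segment of 'horn' alternates: [v] ~ [b].
Compare 'name', with invariant [b] in [mulolobo] and [mulolob]: an analysis with underlying /b/ and a rule producing [v] before the LOC suffix would wrongly predict alternation here too.
So /v/ is underlying, and a rule of word-final hardening — voiced fricatives become stops word-finally — gives [b].

/ŋamonuv/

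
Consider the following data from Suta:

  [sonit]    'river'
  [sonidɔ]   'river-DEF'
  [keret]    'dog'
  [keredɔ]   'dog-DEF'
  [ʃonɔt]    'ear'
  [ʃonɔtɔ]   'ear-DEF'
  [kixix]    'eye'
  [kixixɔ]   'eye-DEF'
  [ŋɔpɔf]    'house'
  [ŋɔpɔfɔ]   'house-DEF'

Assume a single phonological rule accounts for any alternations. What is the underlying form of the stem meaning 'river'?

The stem for 'river' ends in [t] in [sonit] but [d] in [sonidɔ].
If /t/ were underlying and a rule turned it into [d] before the DEF suffix, 'ear' would also alternate; but it has [t] in both [ʃonɔt] and [ʃonɔtɔ].
Therefore /d/ is basic and [t] is derived by word-final obstruent devoicing (voiced obstruents become voiceless word-finally).
The underlying form of 'river' is therefore /sonid/.

/sonid/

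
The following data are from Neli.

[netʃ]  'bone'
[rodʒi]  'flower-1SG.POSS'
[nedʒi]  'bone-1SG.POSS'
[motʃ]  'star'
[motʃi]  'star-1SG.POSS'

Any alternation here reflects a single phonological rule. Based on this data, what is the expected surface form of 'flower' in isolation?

'bone' shows [dʒ] ~ [tʃ] at the end of the stem ([nedʒi] vs [netʃ]).
The stem 'star' ([motʃi], [motʃ]) shows [tʃ] unchanged in both environments, so [tʃ] cannot be basic with [dʒ] derived before the 1SG.POSS suffix.
The underlying segment must be /dʒ/; voiced obstruents become voiceless word-finally, yielding [tʃ] there.
The one attested form of 'flower', [rodʒi], shows underlying /rodʒ/. Applying the same rule word-finally gives [rotʃ].

[rotʃ]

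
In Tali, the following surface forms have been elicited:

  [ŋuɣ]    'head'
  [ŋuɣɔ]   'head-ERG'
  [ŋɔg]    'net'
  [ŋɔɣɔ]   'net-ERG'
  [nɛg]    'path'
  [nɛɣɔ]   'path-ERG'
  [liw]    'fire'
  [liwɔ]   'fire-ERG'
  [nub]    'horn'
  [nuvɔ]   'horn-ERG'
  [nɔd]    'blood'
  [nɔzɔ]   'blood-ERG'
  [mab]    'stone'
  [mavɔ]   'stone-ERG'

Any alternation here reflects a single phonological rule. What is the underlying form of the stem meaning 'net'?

The stem for 'net' ends in [g] in [ŋɔg] but [ɣ] in [ŋɔɣɔ].
Compare 'head', with invariant [ɣ] in [ŋuɣ] and [ŋuɣɔ]: an analysis with underlying /ɣ/ and a rule producing [g] in isolation would wrongly predict alternation here too.
So /g/ is underlying, and a rule of intervocalic spirantization — voiced stops become fricatives between vowels — gives [ɣ].
So 'net' = /ŋɔg/.

/ŋɔg/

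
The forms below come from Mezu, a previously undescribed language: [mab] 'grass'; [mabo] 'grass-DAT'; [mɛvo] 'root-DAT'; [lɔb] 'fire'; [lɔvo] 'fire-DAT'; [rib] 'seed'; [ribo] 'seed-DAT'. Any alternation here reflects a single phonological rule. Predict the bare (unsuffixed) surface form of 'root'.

[mɛb]

The root 'fire' surfaces as [lɔb] and [lɔvo], with a stem-final [b] ~ [v] alternation.
If /b/ were underlying and a rule turned it into [v] before the DAT suffix, 'seed' would also alternate; but it has [b] in both [rib] and [ribo].
The underlying segment must be /v/; voiced fricatives become stops word-finally, yielding [b] there.
The one attested form of 'root', [mɛvo], shows underlying /mɛv/. Applying the same rule word-finally gives [mɛb].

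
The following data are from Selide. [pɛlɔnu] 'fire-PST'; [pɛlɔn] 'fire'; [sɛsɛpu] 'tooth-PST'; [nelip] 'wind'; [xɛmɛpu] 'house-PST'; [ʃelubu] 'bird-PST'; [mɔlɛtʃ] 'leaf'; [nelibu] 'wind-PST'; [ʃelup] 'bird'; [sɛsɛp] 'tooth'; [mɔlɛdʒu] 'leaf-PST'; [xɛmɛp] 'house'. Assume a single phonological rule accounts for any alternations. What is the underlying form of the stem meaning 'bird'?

/ʃelub/

In [ʃelup] and [ʃelubu] the final segment of 'bird' alternates: [p] ~ [b].
But 'house' keeps [p] in both environments ([xɛmɛp], [xɛmɛpu]), so there is no rule changing /p/ to [b] before the PST suffix.
The underlying segment must be /b/; voiced obstruents become voiceless word-finally, yielding [p] there.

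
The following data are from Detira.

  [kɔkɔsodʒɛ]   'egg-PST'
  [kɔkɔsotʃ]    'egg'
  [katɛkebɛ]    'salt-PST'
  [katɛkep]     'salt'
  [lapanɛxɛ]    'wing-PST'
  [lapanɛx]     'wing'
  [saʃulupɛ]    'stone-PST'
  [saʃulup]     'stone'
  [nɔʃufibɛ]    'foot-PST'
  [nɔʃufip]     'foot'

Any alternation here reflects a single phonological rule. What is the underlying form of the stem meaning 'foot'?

The stem for 'foot' ends in [b] in [nɔʃufibɛ] but [p] in [nɔʃufip].
Compare 'stone', with invariant [p] in [saʃulupɛ] and [saʃulup]: an analysis with underlying /p/ and a rule producing [b] before the PST suffix would wrongly predict alternation here too.
The underlying segment must be /b/; voiced obstruents become voiceless word-finally, yielding [p] there.

/nɔʃufib/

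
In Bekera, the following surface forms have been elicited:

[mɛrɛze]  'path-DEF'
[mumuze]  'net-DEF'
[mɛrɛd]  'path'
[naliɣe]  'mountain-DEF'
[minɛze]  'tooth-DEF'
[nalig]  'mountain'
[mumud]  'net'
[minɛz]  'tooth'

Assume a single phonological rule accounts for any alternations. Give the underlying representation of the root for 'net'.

/mumud/

The root 'net' surfaces as [mumuze] and [mumud], with a stem-final [z] ~ [d] alternation.
But 'tooth' keeps [z] in both environments ([minɛze], [minɛz]), so there is no rule changing /z/ to [d] in isolation.
The underlying segment must be /d/; voiced stops become fricatives between vowels, yielding [z] there.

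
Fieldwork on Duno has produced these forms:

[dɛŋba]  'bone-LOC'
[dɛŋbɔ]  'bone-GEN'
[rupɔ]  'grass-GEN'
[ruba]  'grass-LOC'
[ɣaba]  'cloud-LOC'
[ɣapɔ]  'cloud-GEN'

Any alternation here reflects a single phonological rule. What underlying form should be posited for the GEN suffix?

/-pɔ/

The GEN suffix surfaces as [-bɔ] and [-pɔ], depending on the final segment of the stem.
The LOC suffix, which begins with [b], is invariant after every stem; so [b] is not altered by any rule here.
The GEN suffix is therefore /-pɔ/ underlyingly, with post-nasal voicing: voiceless stops become voiced after a nasal.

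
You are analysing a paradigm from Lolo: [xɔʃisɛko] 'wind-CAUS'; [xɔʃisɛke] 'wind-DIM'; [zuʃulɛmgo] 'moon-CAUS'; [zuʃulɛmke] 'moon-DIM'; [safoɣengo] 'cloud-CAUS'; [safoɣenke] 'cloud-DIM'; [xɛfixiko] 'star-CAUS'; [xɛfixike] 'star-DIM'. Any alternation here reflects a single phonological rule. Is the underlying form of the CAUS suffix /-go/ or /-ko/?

The CAUS morpheme has two allomorphs, [-go] and [-ko].
The DIM suffix, which begins with [k], is invariant after every stem; so [k] is not altered by any rule here.
The CAUS suffix is therefore /-go/ underlyingly, with post-vocalic devoicing: voiced stops become voiceless after a vowel.

/-go/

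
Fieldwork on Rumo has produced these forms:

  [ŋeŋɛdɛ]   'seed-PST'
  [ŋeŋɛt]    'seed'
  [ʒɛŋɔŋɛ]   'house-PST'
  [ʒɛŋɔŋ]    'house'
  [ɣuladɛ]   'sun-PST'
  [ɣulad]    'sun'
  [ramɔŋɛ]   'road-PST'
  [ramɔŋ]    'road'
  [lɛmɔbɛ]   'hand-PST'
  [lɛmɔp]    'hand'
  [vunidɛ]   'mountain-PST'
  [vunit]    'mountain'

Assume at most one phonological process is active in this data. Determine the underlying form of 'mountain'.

'mountain' shows [d] ~ [t] at the end of the stem ([vunidɛ] vs [vunit]).
Compare 'sun', with invariant [d] in [ɣuladɛ] and [ɣulad]: an analysis with underlying /d/ and a rule producing [t] in isolation would wrongly predict alternation here too.
The underlying segment must be /t/; voiceless stops become voiced between vowels, yielding [d] there.
So 'mountain' = /vunit/.

/vunit/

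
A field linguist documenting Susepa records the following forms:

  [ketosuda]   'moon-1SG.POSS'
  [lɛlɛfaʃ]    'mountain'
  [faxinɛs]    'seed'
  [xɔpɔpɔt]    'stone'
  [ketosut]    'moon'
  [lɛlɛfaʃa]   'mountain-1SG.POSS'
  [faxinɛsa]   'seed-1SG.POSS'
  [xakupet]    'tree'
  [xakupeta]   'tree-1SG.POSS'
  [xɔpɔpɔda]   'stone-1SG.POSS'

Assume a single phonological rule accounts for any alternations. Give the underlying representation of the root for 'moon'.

The root 'moon' surfaces as [ketosut] and [ketosuda], with a stem-final [t] ~ [d] alternation.
But 'tree' keeps [t] in both environments ([xakupet], [xakupeta]), so there is no rule changing /t/ to [d] before the 1SG.POSS suffix.
The alternation reflects word-final obstruent devoicing: voiced obstruents become voiceless word-finally. /d/ is underlying.
Hence 'moon' is /ketosud/ underlyingly.

/ketosud/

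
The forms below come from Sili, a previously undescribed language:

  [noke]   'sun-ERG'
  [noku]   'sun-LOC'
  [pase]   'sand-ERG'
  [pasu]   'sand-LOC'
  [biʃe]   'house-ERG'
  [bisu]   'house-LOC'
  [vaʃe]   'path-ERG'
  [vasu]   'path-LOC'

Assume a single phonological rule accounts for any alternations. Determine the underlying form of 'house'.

/biʃ/

'house' shows [ʃ] ~ [s] at the end of the stem ([biʃe] vs [bisu]).
The stem 'sand' ([pase], [pasu]) shows [s] unchanged in both environments, so [s] cannot be basic with [ʃ] derived before the ERG suffix.
The alternation reflects depalatalization: palato-alveolar /ʃ/ becomes [s] when no front vowel follows. /ʃ/ is underlying.
Hence 'house' is /biʃ/ underlyingly.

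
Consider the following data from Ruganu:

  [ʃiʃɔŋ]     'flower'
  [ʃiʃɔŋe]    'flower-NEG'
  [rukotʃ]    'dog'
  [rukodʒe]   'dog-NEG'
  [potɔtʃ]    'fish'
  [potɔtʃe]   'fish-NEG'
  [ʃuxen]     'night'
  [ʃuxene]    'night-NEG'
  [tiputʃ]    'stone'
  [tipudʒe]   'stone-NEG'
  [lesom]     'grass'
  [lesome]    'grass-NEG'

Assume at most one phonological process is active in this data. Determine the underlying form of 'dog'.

The root 'dog' surfaces as [rukotʃ] and [rukodʒe], with a stem-final [tʃ] ~ [dʒ] alternation.
If /tʃ/ were underlying and a rule turned it into [dʒ] before the NEG suffix, 'fish' would also alternate; but it has [tʃ] in both [potɔtʃ] and [potɔtʃe].
So /dʒ/ is underlying, and a rule of word-final obstruent devoicing — voiced obstruents become voiceless word-finally — gives [tʃ].
So 'dog' = /rukodʒ/.

/rukodʒ/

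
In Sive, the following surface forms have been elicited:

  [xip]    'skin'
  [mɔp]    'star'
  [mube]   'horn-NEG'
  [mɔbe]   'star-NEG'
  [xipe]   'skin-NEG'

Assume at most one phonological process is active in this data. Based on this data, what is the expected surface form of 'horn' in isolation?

The stem for 'star' ends in [p] in [mɔp] but [b] in [mɔbe].
But 'skin' keeps [p] in both environments ([xip], [xipe]), so there is no rule changing /p/ to [b] before the NEG suffix.
So /b/ is underlying, and a rule of word-final obstruent devoicing — voiced obstruents become voiceless word-finally — gives [p].
From [mube] the stem 'horn' is /mub/; word-finally this yields [mup].

[mup]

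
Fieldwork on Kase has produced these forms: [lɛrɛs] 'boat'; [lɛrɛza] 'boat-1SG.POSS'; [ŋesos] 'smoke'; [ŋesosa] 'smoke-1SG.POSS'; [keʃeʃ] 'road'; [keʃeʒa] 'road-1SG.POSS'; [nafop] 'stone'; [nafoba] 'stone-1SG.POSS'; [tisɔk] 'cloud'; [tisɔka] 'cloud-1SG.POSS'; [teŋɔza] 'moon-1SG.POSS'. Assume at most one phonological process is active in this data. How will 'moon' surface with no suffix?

'boat' shows [s] ~ [z] at the end of the stem ([lɛrɛs] vs [lɛrɛza]).
But 'smoke' keeps [s] in both environments ([ŋesos], [ŋesosa]), so there is no rule changing /s/ to [z] before the 1SG.POSS suffix.
Therefore /z/ is basic and [s] is derived by word-final obstruent devoicing (voiced obstruents become voiceless word-finally).
The one attested form of 'moon', [teŋɔza], shows underlying /teŋɔz/. Applying the same rule word-finally gives [teŋɔs].

[teŋɔs]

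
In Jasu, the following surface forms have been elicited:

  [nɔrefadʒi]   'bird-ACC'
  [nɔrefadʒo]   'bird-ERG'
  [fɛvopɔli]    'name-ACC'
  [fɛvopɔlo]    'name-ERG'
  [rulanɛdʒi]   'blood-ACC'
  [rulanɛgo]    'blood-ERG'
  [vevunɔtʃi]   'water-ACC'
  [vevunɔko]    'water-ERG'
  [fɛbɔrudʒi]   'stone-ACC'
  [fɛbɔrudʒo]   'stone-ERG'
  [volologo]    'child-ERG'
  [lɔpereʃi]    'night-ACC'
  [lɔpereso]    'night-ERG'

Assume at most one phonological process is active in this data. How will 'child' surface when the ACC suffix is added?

'blood' shows [dʒ] ~ [g] at the end of the stem ([rulanɛdʒi] vs [rulanɛgo]).
But 'stone' keeps [dʒ] in both environments ([fɛbɔrudʒi], [fɛbɔrudʒo]), so there is no rule changing /dʒ/ to [g] before the ERG suffix.
The underlying segment must be /g/; /k/, /g/ and /s/ become palato-alveolar [tʃ], [dʒ] and [ʃ] before a front vowel, yielding [dʒ] there.
From [volologo] the stem 'child' is /vololog/; before a front vowel this yields [vololodʒi].

[vololodʒi]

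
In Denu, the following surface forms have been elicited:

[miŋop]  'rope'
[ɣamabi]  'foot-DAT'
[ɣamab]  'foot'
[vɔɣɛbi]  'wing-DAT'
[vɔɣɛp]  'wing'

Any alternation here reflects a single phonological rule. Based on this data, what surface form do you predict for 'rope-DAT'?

[miŋobi]

In [vɔɣɛbi] and [vɔɣɛp] the final segment of 'wing' alternates: [b] ~ [p].
But 'foot' keeps [b] in both environments ([ɣamabi], [ɣamab]), so there is no rule changing /b/ to [p] in isolation.
The alternation reflects intervocalic voicing: voiceless stops become voiced between vowels. /p/ is underlying.
From [miŋop] the stem 'rope' is /miŋop/; between vowels this yields [miŋobi].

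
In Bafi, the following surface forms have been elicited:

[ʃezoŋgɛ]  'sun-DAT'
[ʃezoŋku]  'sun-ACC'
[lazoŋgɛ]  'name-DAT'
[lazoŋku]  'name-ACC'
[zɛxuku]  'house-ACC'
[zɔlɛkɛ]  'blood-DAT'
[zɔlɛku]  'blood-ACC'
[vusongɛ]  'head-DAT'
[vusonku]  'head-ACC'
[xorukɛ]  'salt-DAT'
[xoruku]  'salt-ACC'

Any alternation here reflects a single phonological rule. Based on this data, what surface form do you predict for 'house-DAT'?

The DAT suffix surfaces as [-gɛ] and [-kɛ], depending on the final segment of the stem.
The ACC suffix, which begins with [k], is invariant after every stem; so [k] is not altered by any rule here.
So the underlying form is /-gɛ/, and voiced stops become voiceless after a vowel.
After 'house', which ends in a vowel, the suffix surfaces as [-kɛ], giving [zɛxukɛ].

[zɛxukɛ]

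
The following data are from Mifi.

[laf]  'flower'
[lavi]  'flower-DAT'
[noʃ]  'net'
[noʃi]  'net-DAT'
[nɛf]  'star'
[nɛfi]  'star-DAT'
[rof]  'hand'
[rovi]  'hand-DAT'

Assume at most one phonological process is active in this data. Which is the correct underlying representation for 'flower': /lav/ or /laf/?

The stem for 'flower' ends in [f] in [laf] but [v] in [lavi].
Compare 'star', with invariant [f] in [nɛf] and [nɛfi]: an analysis with underlying /f/ and a rule producing [v] before the DAT suffix would wrongly predict alternation here too.
The alternation reflects word-final obstruent devoicing: voiced obstruents become voiceless word-finally. /v/ is underlying.

/lav/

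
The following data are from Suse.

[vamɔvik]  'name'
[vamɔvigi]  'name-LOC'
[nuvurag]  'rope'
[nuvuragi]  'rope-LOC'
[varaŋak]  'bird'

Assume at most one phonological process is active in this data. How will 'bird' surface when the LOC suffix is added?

[varaŋagi]

'name' shows [k] ~ [g] at the end of the stem ([vamɔvik] vs [vamɔvigi]).
If /g/ were underlying and a rule turned it into [k] in isolation, 'rope' would also alternate; but it has [g] in both [nuvurag] and [nuvuragi].
The alternation reflects intervocalic voicing: voiceless stops become voiced between vowels. /k/ is underlying.
From [varaŋak] the stem 'bird' is /varaŋak/; between vowels this yields [varaŋagi].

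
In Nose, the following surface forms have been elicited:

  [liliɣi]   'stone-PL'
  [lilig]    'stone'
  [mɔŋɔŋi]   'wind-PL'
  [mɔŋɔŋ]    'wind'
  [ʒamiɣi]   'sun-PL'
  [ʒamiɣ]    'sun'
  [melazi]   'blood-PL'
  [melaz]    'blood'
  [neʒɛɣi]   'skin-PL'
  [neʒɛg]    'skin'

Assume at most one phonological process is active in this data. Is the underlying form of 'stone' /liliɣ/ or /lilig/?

/lilig/

'stone' shows [ɣ] ~ [g] at the end of the stem ([liliɣi] vs [lilig]).
But 'sun' keeps [ɣ] in both environments ([ʒamiɣi], [ʒamiɣ]), so there is no rule changing /ɣ/ to [g] in isolation.
Therefore /g/ is basic and [ɣ] is derived by intervocalic spirantization (voiced stops become fricatives between vowels).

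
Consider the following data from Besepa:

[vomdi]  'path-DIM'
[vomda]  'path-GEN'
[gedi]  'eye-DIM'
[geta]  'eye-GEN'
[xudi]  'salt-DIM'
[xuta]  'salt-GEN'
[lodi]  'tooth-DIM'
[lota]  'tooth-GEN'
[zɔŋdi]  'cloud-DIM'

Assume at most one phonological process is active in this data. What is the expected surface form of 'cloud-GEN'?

The GEN suffix surfaces as [-da] and [-ta], depending on the final segment of the stem.
The DIM suffix, which begins with [d], is invariant after every stem; so [d] is not altered by any rule here.
So the underlying form is /-ta/, and voiceless stops become voiced after a nasal.
After 'cloud', which ends in a nasal, the suffix surfaces as [-da], giving [zɔŋda].

[zɔŋda]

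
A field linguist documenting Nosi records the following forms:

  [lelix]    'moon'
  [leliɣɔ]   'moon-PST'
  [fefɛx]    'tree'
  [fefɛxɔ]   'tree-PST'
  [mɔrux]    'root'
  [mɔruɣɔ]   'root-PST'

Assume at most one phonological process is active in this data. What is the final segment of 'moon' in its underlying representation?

'moon' shows [x] ~ [ɣ] at the end of the stem ([lelix] vs [leliɣɔ]).
The stem 'tree' ([fefɛx], [fefɛxɔ]) shows [x] unchanged in both environments, so [x] cannot be basic with [ɣ] derived before the PST suffix.
Therefore /ɣ/ is basic and [x] is derived by word-final obstruent devoicing (voiced obstruents become voiceless word-finally).

/ɣ/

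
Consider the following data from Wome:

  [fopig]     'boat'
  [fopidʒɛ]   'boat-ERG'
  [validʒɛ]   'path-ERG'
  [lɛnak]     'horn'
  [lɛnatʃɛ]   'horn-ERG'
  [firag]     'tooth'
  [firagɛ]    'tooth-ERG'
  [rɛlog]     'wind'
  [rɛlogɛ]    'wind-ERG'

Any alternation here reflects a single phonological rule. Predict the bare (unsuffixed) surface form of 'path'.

[valig]

In [fopig] and [fopidʒɛ] the final segment of 'boat' alternates: [g] ~ [dʒ].
Compare 'tooth', with invariant [g] in [firag] and [firagɛ]: an analysis with underlying /g/ and a rule producing [dʒ] before the ERG suffix would wrongly predict alternation here too.
So /dʒ/ is underlying, and a rule of depalatalization — palato-alveolar /tʃ/ and /dʒ/ become [k] and [g] when no front vowel follows — gives [g].
From [validʒɛ] the stem 'path' is /validʒ/; when no front vowel follows this yields [valig].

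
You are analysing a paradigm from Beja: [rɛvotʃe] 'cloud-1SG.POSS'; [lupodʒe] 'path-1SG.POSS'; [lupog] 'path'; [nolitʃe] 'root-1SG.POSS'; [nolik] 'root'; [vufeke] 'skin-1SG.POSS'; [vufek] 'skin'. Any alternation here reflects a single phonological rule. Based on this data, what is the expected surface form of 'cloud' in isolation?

'root' shows [tʃ] ~ [k] at the end of the stem ([nolitʃe] vs [nolik]).
Compare 'skin', with invariant [k] in [vufeke] and [vufek]: an analysis with underlying /k/ and a rule producing [tʃ] before the 1SG.POSS suffix would wrongly predict alternation here too.
The alternation reflects depalatalization: palato-alveolar /tʃ/ and /dʒ/ become [k] and [g] when no front vowel follows. /tʃ/ is underlying.
From [rɛvotʃe] the stem 'cloud' is /rɛvotʃ/; when no front vowel follows this yields [rɛvok].

[rɛvok]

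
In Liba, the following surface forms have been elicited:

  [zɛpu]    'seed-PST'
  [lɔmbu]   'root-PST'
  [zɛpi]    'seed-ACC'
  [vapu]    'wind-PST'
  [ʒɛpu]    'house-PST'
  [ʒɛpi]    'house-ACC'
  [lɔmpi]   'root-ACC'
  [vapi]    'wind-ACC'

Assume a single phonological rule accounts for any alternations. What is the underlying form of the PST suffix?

/-bu/

The PST morpheme has two allomorphs, [-bu] and [-pu].
By contrast the ACC suffix keeps its initial [p] throughout — that segment must be underlying.
So the underlying form is /-bu/, and voiced stops become voiceless after a vowel.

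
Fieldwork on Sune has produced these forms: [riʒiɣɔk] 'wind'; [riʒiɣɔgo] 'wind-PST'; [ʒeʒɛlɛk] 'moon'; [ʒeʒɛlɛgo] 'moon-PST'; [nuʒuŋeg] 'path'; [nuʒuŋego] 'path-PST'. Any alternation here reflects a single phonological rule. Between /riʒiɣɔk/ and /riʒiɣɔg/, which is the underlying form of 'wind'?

/riʒiɣɔk/

In [riʒiɣɔk] and [riʒiɣɔgo] the final segment of 'wind' alternates: [k] ~ [g].
If /g/ were underlying and a rule turned it into [k] in isolation, 'path' would also alternate; but it has [g] in both [nuʒuŋeg] and [nuʒuŋego].
The alternation reflects intervocalic voicing: voiceless stops become voiced between vowels. /k/ is underlying.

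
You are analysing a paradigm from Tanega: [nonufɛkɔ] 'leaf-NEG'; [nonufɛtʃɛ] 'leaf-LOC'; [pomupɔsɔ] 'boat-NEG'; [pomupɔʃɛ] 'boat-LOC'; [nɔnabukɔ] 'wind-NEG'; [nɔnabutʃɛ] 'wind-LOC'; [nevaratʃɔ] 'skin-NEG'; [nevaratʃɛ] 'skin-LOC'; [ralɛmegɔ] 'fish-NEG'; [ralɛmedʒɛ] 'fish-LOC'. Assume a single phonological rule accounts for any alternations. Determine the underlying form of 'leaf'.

In [nonufɛkɔ] and [nonufɛtʃɛ] the final segment of 'leaf' alternates: [k] ~ [tʃ].
If /tʃ/ were underlying and a rule turned it into [k] before the NEG suffix, 'skin' would also alternate; but it has [tʃ] in both [nevaratʃɔ] and [nevaratʃɛ].
The alternation reflects palatalization before a front vowel: /k/, /g/ and /s/ become palato-alveolar [tʃ], [dʒ] and [ʃ] before a front vowel. /k/ is underlying.

/nonufɛk/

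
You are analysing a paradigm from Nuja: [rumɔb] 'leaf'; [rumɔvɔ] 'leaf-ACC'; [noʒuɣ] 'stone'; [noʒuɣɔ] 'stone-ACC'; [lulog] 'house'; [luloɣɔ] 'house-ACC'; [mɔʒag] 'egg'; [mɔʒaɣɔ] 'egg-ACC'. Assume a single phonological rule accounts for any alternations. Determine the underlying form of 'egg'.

The stem for 'egg' ends in [g] in [mɔʒag] but [ɣ] in [mɔʒaɣɔ].
Compare 'stone', with invariant [ɣ] in [noʒuɣ] and [noʒuɣɔ]: an analysis with underlying /ɣ/ and a rule producing [g] in isolation would wrongly predict alternation here too.
So /g/ is underlying, and a rule of intervocalic spirantization — voiced stops become fricatives between vowels — gives [ɣ].
The underlying form of 'egg' is therefore /mɔʒag/.

/mɔʒag/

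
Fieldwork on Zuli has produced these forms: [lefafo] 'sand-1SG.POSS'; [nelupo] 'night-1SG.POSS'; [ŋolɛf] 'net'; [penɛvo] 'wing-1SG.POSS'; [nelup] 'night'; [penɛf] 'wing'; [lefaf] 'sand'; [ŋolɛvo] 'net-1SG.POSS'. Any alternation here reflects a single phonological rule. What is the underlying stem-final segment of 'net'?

The stem for 'net' ends in [f] in [ŋolɛf] but [v] in [ŋolɛvo].
Compare 'sand', with invariant [f] in [lefaf] and [lefafo]: an analysis with underlying /f/ and a rule producing [v] before the 1SG.POSS suffix would wrongly predict alternation here too.
The underlying segment must be /v/; voiced obstruents become voiceless word-finally, yielding [f] there.

/v/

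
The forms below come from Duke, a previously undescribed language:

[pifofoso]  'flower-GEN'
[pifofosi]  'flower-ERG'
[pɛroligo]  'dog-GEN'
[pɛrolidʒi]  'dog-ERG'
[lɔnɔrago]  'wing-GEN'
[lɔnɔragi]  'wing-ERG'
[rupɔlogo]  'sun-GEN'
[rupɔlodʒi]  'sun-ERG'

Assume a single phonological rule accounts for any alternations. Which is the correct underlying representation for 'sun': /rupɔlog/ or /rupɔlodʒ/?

/rupɔlodʒ/

'sun' shows [g] ~ [dʒ] at the end of the stem ([rupɔlogo] vs [rupɔlodʒi]).
But 'wing' keeps [g] in both environments ([lɔnɔrago], [lɔnɔragi]), so there is no rule changing /g/ to [dʒ] before the ERG suffix.
So /dʒ/ is underlying, and a rule of depalatalization — palato-alveolar /dʒ/ becomes [g] when no front vowel follows — gives [g].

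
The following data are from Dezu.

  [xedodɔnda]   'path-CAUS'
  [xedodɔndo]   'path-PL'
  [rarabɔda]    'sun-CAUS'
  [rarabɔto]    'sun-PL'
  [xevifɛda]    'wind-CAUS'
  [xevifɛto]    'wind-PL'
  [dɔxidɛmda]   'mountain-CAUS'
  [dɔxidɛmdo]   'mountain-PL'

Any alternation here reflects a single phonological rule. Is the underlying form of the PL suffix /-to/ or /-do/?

The PL suffix surfaces as [-do] and [-to], depending on the final segment of the stem.
The CAUS suffix, which begins with [d], is invariant after every stem; so [d] is not altered by any rule here.
The PL suffix is therefore /-to/ underlyingly, with post-nasal voicing: voiceless stops become voiced after a nasal.

/-to/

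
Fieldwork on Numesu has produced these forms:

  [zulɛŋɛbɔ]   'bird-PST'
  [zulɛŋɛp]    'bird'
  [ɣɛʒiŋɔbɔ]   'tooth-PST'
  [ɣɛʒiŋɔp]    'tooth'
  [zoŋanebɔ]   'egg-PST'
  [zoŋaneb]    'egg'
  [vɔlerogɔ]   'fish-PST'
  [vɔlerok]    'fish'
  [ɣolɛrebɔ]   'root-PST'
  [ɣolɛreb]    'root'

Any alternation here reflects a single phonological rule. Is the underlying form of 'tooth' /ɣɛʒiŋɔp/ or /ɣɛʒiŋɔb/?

/ɣɛʒiŋɔp/

The stem for 'tooth' ends in [b] in [ɣɛʒiŋɔbɔ] but [p] in [ɣɛʒiŋɔp].
The stem 'egg' ([zoŋanebɔ], [zoŋaneb]) shows [b] unchanged in both environments, so [b] cannot be basic with [p] derived in isolation.
The underlying segment must be /p/; voiceless stops become voiced between vowels, yielding [b] there.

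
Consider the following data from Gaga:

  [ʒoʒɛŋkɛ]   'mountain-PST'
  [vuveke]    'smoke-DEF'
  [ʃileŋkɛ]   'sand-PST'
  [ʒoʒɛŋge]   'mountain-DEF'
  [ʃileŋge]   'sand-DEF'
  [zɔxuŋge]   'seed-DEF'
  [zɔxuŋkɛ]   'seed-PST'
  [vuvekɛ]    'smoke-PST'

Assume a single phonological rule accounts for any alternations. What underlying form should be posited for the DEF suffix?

/-ge/

The DEF morpheme has two allomorphs, [-ge] and [-ke].
By contrast the PST suffix keeps its initial [k] throughout — that segment must be underlying.
The DEF suffix is therefore /-ge/ underlyingly, with post-vocalic devoicing: voiced stops become voiceless after a vowel.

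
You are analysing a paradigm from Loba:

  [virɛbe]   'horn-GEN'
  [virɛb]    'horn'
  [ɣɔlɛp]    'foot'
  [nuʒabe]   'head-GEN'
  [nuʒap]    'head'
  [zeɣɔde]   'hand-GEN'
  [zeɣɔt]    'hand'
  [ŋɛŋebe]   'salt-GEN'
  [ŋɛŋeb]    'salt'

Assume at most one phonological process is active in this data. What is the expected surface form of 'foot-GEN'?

[ɣɔlɛbe]

'head' shows [b] ~ [p] at the end of the stem ([nuʒabe] vs [nuʒap]).
But 'horn' keeps [b] in both environments ([virɛbe], [virɛb]), so there is no rule changing /b/ to [p] in isolation.
So /p/ is underlying, and a rule of intervocalic voicing — voiceless stops become voiced between vowels — gives [b].
From [ɣɔlɛp] the stem 'foot' is /ɣɔlɛp/; between vowels this yields [ɣɔlɛbe].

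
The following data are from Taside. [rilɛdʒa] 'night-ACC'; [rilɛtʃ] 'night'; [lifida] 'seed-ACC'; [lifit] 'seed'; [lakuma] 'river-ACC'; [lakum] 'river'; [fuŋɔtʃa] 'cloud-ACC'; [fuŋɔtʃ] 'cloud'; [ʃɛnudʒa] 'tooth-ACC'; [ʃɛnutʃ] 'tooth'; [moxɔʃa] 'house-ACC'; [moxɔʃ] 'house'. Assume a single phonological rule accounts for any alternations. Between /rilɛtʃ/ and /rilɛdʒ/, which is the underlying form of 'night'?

In [rilɛdʒa] and [rilɛtʃ] the final segment of 'night' alternates: [dʒ] ~ [tʃ].
The stem 'cloud' ([fuŋɔtʃa], [fuŋɔtʃ]) shows [tʃ] unchanged in both environments, so [tʃ] cannot be basic with [dʒ] derived before the ACC suffix.
The alternation reflects word-final obstruent devoicing: voiced obstruents become voiceless word-finally. /dʒ/ is underlying.

/rilɛdʒ/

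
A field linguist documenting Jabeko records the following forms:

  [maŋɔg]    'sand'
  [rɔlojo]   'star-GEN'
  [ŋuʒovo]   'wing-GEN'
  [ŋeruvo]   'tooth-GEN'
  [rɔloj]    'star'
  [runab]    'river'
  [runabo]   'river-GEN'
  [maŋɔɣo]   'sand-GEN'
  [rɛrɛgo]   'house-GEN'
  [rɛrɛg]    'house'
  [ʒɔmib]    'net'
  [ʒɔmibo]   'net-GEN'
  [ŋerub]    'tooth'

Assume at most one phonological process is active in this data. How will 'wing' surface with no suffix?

[ŋuʒob]

In [ŋeruvo] and [ŋerub] the final segment of 'tooth' alternates: [v] ~ [b].
Compare 'river', with invariant [b] in [runabo] and [runab]: an analysis with underlying /b/ and a rule producing [v] before the GEN suffix would wrongly predict alternation here too.
The alternation reflects word-final hardening: voiced fricatives become stops word-finally. /v/ is underlying.
From [ŋuʒovo] the stem 'wing' is /ŋuʒov/; word-finally this yields [ŋuʒob].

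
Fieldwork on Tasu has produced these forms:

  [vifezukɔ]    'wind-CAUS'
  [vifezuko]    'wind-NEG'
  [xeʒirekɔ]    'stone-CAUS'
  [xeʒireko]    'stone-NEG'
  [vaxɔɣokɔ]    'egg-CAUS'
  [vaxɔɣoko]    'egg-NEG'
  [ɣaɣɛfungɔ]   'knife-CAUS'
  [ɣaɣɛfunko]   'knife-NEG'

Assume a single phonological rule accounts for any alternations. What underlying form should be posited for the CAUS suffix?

/-gɔ/

The CAUS morpheme has two allomorphs, [-gɔ] and [-kɔ].
By contrast the NEG suffix keeps its initial [k] throughout — that segment must be underlying.
The CAUS suffix is therefore /-gɔ/ underlyingly, with post-vocalic devoicing: voiced stops become voiceless after a vowel.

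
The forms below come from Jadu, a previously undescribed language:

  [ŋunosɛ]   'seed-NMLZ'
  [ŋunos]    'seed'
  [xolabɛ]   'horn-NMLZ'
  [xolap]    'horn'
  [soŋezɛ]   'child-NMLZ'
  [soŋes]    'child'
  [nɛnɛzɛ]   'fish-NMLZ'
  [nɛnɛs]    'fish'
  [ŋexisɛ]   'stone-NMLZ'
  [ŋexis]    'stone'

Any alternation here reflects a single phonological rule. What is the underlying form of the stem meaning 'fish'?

The root 'fish' surfaces as [nɛnɛzɛ] and [nɛnɛs], with a stem-final [z] ~ [s] alternation.
If /s/ were underlying and a rule turned it into [z] before the NMLZ suffix, 'stone' would also alternate; but it has [s] in both [ŋexisɛ] and [ŋexis].
The underlying segment must be /z/; voiced obstruents become voiceless word-finally, yielding [s] there.
The underlying form of 'fish' is therefore /nɛnɛz/.

/nɛnɛz/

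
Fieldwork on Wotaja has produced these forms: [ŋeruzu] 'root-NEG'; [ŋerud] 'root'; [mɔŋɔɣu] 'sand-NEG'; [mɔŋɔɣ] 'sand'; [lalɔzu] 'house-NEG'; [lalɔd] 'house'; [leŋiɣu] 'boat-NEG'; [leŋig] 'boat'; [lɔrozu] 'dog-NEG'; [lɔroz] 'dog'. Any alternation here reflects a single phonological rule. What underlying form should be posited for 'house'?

The stem for 'house' ends in [z] in [lalɔzu] but [d] in [lalɔd].
If /z/ were underlying and a rule turned it into [d] in isolation, 'dog' would also alternate; but it has [z] in both [lɔrozu] and [lɔroz].
So /d/ is underlying, and a rule of intervocalic spirantization — voiced stops become fricatives between vowels — gives [z].

/lalɔd/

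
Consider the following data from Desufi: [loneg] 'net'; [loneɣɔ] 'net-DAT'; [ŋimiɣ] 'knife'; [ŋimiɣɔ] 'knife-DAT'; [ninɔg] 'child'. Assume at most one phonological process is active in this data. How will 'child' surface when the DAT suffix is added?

'net' shows [g] ~ [ɣ] at the end of the stem ([loneg] vs [loneɣɔ]).
If /ɣ/ were underlying and a rule turned it into [g] in isolation, 'knife' would also alternate; but it has [ɣ] in both [ŋimiɣ] and [ŋimiɣɔ].
So /g/ is underlying, and a rule of intervocalic spirantization — voiced stops become fricatives between vowels — gives [ɣ].
From [ninɔg] the stem 'child' is /ninɔg/; between vowels this yields [ninɔɣɔ].

[ninɔɣɔ]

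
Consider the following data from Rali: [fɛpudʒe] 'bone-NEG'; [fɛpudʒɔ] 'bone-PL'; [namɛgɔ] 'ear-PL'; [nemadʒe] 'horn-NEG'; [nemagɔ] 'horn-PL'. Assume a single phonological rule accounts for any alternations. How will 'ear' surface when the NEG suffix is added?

[namɛdʒe]

In [nemadʒe] and [nemagɔ] the final segment of 'horn' alternates: [dʒ] ~ [g].
But 'bone' keeps [dʒ] in both environments ([fɛpudʒe], [fɛpudʒɔ]), so there is no rule changing /dʒ/ to [g] before the PL suffix.
The underlying segment must be /g/; /g/ becomes palato-alveolar [dʒ] before a front vowel, yielding [dʒ] there.
From [namɛgɔ] the stem 'ear' is /namɛg/; before a front vowel this yields [namɛdʒe].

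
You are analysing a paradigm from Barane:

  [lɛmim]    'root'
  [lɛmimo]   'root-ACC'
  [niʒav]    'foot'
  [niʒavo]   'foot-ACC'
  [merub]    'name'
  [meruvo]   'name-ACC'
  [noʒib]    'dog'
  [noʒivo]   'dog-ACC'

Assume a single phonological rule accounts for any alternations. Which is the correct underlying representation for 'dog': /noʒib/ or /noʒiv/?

/noʒib/

In [noʒib] and [noʒivo] the final segment of 'dog' alternates: [b] ~ [v].
The stem 'foot' ([niʒav], [niʒavo]) shows [v] unchanged in both environments, so [v] cannot be basic with [b] derived in isolation.
The underlying segment must be /b/; voiced stops become fricatives between vowels, yielding [v] there.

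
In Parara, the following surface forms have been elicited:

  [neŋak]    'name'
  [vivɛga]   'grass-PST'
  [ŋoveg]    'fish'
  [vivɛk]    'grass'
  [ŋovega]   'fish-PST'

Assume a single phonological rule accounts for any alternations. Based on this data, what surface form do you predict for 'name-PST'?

[neŋaga]

'grass' shows [k] ~ [g] at the end of the stem ([vivɛk] vs [vivɛga]).
Compare 'fish', with invariant [g] in [ŋoveg] and [ŋovega]: an analysis with underlying /g/ and a rule producing [k] in isolation would wrongly predict alternation here too.
The underlying segment must be /k/; voiceless stops become voiced between vowels, yielding [g] there.
From [neŋak] the stem 'name' is /neŋak/; between vowels this yields [neŋaga].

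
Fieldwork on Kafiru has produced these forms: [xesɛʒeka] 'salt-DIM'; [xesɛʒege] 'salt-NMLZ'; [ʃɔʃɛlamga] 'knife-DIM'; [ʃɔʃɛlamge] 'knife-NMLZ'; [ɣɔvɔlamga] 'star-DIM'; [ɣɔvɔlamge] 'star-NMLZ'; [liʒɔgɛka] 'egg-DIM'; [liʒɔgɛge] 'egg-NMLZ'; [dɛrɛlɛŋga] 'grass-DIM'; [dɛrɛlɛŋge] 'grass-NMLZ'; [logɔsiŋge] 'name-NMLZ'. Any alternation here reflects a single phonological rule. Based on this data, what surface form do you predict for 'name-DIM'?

[logɔsiŋga]

The DIM suffix surfaces as [-ga] and [-ka], depending on the final segment of the stem.
The NMLZ suffix, which begins with [g], is invariant after every stem; so [g] is not altered by any rule here.
The DIM suffix is therefore /-ka/ underlyingly, with post-nasal voicing: voiceless stops become voiced after a nasal.
After 'name', which ends in a nasal, the suffix surfaces as [-ga], giving [logɔsiŋga].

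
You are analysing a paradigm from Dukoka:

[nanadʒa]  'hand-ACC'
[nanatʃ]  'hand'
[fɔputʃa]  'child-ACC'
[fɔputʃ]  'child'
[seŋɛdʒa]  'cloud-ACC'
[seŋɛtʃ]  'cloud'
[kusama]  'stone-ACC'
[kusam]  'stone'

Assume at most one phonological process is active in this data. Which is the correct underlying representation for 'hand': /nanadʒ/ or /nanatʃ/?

/nanadʒ/

The root 'hand' surfaces as [nanadʒa] and [nanatʃ], with a stem-final [dʒ] ~ [tʃ] alternation.
The stem 'child' ([fɔputʃa], [fɔputʃ]) shows [tʃ] unchanged in both environments, so [tʃ] cannot be basic with [dʒ] derived before the ACC suffix.
The underlying segment must be /dʒ/; voiced obstruents become voiceless word-finally, yielding [tʃ] there.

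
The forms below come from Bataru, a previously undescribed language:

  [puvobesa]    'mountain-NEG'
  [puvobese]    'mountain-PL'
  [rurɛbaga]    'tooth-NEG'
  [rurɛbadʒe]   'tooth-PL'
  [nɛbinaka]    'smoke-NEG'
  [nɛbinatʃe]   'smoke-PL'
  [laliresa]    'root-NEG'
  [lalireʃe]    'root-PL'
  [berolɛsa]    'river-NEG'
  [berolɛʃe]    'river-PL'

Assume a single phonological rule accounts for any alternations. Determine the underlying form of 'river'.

/berolɛʃ/

The root 'river' surfaces as [berolɛsa] and [berolɛʃe], with a stem-final [s] ~ [ʃ] alternation.
Compare 'mountain', with invariant [s] in [puvobesa] and [puvobese]: an analysis with underlying /s/ and a rule producing [ʃ] before the PL suffix would wrongly predict alternation here too.
So /ʃ/ is underlying, and a rule of depalatalization — palato-alveolar /tʃ/, /dʒ/ and /ʃ/ become [k], [g] and [s] when no front vowel follows — gives [s].
The underlying form of 'river' is therefore /berolɛʃ/.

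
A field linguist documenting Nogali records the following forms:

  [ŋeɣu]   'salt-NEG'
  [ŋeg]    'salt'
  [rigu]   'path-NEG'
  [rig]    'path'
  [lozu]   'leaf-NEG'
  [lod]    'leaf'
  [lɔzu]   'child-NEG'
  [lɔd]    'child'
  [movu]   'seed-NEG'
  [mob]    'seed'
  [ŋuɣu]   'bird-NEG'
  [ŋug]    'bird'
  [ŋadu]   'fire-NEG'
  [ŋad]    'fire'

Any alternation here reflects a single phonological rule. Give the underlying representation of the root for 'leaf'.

/loz/

The stem for 'leaf' ends in [z] in [lozu] but [d] in [lod].
Compare 'fire', with invariant [d] in [ŋadu] and [ŋad]: an analysis with underlying /d/ and a rule producing [z] before the NEG suffix would wrongly predict alternation here too.
Therefore /z/ is basic and [d] is derived by word-final hardening (voiced fricatives become stops word-finally).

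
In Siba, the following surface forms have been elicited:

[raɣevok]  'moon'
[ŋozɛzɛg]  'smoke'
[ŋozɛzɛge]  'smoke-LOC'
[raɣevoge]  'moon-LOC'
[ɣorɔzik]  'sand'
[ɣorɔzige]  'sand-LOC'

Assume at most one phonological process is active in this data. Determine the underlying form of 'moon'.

/raɣevok/

In [raɣevoge] and [raɣevok] the final segment of 'moon' alternates: [g] ~ [k].
If /g/ were underlying and a rule turned it into [k] in isolation, 'smoke' would also alternate; but it has [g] in both [ŋozɛzɛge] and [ŋozɛzɛg].
Therefore /k/ is basic and [g] is derived by intervocalic voicing (voiceless stops become voiced between vowels).
So 'moon' = /raɣevok/.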